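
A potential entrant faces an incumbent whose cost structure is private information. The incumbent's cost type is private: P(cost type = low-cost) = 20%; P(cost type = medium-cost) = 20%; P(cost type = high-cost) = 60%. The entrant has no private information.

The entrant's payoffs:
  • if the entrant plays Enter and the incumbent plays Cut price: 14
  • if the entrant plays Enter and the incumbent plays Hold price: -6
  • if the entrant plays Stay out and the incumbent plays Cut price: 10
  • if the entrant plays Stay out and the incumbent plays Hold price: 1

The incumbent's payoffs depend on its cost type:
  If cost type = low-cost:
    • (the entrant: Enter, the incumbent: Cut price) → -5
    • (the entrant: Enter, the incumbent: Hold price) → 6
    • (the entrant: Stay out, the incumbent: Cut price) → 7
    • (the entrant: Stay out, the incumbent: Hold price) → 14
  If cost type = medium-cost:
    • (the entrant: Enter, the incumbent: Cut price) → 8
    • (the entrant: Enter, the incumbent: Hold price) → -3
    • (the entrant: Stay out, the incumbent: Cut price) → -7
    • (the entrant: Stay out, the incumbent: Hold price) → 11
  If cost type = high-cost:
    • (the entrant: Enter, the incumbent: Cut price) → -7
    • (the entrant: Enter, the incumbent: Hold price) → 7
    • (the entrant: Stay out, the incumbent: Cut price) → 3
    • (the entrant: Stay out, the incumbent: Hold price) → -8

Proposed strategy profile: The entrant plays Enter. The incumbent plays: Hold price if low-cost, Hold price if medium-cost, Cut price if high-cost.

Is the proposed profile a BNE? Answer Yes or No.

No

The entrant plays Enter: E[Enter] = 0.2·(-6) + 0.2·(-6) + 0.6·(14) = 6; E[Stay out] = 6.4. Not best-responding. ✗
The incumbent (cost type low-cost), facing Enter: Cut price gives -5, Hold price gives 6. Proposed Hold price is best. ✓
The incumbent (cost type medium-cost), facing Enter: Cut price gives 8, Hold price gives -3. Proposed Hold price is not best — profitable deviation exists. ✗
The incumbent (cost type high-cost), facing Enter: Cut price gives -7, Hold price gives 7. Proposed Cut price is not best — profitable deviation exists. ✗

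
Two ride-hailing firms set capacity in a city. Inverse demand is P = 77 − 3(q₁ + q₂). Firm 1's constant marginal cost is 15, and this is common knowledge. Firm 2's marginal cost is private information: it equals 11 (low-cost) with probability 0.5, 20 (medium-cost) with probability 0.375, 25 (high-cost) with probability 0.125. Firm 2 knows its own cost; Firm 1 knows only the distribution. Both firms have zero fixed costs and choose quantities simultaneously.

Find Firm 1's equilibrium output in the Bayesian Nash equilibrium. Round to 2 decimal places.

7.01

Each type of Firm 2 best-responds to q₁; Firm 1 best-responds to the expected q₂ over Firm 2's types.
Firm 2 with cost c maximizes (77 − 3(q₁+q₂) − c)·q₂, giving q₂(c) = (77 − c − 3q₁)/6.
E[c₂] = 0.5·11 + 0.375·20 + 0.125·25 = 16.125
Firm 1's FOC against E[q₂] yields q₁ = (77 − 2·15 + E[c₂])/9 = (77 − 30 + 16.125)/9 = 7.01389.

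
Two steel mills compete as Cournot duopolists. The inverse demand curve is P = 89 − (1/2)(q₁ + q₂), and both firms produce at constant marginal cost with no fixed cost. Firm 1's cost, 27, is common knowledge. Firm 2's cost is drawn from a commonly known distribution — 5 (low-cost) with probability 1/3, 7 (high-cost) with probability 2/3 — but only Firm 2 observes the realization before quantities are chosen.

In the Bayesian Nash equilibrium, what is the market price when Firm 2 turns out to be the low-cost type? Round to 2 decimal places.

40.11

Type-c best response for Firm 2: q₂(c) = (89 − c) − q₁/2.
Firm 1 maximizes expected profit; its first-order condition is 89 − q₁ − (1/2)E[q₂] − 27 = 0.
Substituting E[q₂] and solving: E[c₂] = 6.33333, so q₁ = (89 − 2·27 + 6.33333)/(3/2) = 27.5556.
q₂(low-cost) = 70.2222, so P = 89 − (1/2)·(27.5556 + 70.2222) = 40.1111.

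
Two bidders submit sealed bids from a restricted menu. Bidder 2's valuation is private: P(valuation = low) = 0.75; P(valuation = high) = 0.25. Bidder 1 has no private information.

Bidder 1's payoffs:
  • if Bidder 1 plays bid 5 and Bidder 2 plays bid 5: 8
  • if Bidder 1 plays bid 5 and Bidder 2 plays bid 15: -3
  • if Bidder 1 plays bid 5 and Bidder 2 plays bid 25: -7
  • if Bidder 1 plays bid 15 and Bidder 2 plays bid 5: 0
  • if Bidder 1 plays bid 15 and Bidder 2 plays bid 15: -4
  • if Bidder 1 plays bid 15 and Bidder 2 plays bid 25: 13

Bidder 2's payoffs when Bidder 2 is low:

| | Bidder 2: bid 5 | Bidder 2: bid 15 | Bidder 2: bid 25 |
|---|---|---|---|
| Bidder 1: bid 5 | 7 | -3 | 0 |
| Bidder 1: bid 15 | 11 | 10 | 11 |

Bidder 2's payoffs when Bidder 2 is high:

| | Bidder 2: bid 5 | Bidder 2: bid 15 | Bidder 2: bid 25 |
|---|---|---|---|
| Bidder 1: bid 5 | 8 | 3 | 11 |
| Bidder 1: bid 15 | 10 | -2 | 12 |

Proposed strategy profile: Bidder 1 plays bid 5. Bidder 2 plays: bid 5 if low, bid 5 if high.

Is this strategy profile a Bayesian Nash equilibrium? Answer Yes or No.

No

A profile is a BNE iff every type of every player is best-responding given beliefs about the other side.
Bidder 1 plays bid 5: E[bid 5] = 0.75·(8) + 0.25·(8) = 8; E[bid 15] = 0. Best-responding. ✓
Bidder 2 (valuation low), facing bid 5: bid 5 gives 7, bid 15 gives -3, bid 25 gives 0. Proposed bid 5 is best. ✓
Bidder 2 (valuation high), facing bid 5: bid 5 gives 8, bid 15 gives 3, bid 25 gives 11. Proposed bid 5 is not best — profitable deviation exists. ✗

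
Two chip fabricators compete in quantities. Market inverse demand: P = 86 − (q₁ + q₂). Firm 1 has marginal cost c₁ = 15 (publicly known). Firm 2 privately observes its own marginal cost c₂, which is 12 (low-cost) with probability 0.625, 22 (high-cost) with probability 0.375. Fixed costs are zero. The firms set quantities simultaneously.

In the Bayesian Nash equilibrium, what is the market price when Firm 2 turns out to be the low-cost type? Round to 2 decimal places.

Firm 2 with cost c maximizes (86 − (q₁+q₂) − c)·q₂, giving q₂(c) = (86 − c − q₁)/2.
E[c₂] = 0.625·12 + 0.375·22 = 15.75
Firm 1's FOC against E[q₂] yields q₁ = (86 − 2·15 + E[c₂])/3 = (86 − 30 + 15.75)/3 = 23.9167.
q₂(low-cost) = 25.0417, so P = 86 − (23.9167 + 25.0417) = 37.0417.

37.04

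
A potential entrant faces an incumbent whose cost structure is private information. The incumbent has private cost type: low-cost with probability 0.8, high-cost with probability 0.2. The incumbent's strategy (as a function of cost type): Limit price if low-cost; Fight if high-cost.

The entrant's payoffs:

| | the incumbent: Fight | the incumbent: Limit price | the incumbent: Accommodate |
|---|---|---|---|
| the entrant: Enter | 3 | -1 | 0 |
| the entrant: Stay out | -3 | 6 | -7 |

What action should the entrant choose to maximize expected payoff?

Stay out

Compute the entrant's expected payoff for each action, taking the expectation over the incumbent's type.
E[Enter] = 0.8·(-1) + 0.2·(3) = -0.2
E[Stay out] = 0.8·(6) + 0.2·(-3) = 4.2
Best response: Stay out (4.2 is the largest).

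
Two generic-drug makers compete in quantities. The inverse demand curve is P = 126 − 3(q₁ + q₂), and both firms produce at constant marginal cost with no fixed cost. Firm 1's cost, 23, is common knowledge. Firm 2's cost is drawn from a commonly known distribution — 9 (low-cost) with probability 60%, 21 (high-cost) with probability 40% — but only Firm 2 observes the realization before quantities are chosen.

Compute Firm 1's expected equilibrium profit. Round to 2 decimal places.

Type-c best response for Firm 2: q₂(c) = (126 − c)/6 − q₁/2.
Firm 1 maximizes expected profit; its first-order condition is 126 − 6q₁ − 3E[q₂] − 23 = 0.
Substituting E[q₂] and solving: E[c₂] = 13.8, so q₁ = (126 − 2·23 + 13.8)/9 = 10.4222.
E[P] = 126 − 3·(q₁ + E[q₂]) = 54.2667; Firm 1's expected profit = (E[P] − 23)·q₁ = (54.2667 − 23)·10.4222 = 325.868.

325.87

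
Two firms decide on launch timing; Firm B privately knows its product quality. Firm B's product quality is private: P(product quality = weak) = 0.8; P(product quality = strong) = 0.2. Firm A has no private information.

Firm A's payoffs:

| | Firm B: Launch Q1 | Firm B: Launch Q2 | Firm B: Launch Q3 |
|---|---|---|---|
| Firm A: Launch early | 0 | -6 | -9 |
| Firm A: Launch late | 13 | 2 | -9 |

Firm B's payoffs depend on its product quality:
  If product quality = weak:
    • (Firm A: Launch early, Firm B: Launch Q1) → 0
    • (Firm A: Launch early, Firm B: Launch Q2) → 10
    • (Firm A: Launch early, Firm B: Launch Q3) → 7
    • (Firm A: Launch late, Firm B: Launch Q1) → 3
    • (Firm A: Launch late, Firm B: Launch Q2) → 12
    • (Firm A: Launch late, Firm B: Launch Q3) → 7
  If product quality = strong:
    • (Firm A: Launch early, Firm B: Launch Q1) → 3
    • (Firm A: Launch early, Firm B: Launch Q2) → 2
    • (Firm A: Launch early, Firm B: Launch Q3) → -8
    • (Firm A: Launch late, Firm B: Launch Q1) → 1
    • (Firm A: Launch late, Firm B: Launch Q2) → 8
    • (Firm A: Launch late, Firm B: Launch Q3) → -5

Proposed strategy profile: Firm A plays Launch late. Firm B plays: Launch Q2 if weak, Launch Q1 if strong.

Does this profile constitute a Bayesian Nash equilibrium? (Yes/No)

A profile is a BNE iff every type of every player is best-responding given beliefs about the other side.
Firm A plays Launch late: E[Launch late] = 0.8·(2) + 0.2·(13) = 4.2; E[Launch early] = -4.8. Best-responding. ✓
Firm B (product quality weak), facing Launch late: Launch Q1 gives 3, Launch Q2 gives 12, Launch Q3 gives 7. Proposed Launch Q2 is best. ✓
Firm B (product quality strong), facing Launch late: Launch Q1 gives 1, Launch Q2 gives 8, Launch Q3 gives -5. Proposed Launch Q1 is not best — profitable deviation exists. ✗

No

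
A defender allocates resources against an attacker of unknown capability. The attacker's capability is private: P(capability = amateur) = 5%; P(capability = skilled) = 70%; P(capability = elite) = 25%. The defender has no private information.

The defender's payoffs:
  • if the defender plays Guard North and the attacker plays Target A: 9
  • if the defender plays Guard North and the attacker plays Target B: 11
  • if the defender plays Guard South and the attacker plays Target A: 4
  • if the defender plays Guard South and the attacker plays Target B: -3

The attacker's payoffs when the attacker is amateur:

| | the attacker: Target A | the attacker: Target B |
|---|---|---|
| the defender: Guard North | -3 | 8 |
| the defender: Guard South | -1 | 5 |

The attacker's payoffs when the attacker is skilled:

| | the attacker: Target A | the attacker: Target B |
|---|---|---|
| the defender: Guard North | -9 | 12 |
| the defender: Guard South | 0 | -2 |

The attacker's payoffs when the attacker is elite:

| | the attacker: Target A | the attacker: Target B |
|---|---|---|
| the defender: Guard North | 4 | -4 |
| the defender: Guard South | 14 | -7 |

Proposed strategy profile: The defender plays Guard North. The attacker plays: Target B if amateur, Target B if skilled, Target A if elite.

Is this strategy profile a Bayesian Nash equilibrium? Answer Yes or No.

Yes

The defender plays Guard North: E[Guard North] = 0.05·(11) + 0.7·(11) + 0.25·(9) = 10.5; E[Guard South] = -1.25. Best-responding. ✓
The attacker (capability amateur), facing Guard North: Target A gives -3, Target B gives 8. Proposed Target B is best. ✓
The attacker (capability skilled), facing Guard North: Target A gives -9, Target B gives 12. Proposed Target B is best. ✓
The attacker (capability elite), facing Guard North: Target A gives 4, Target B gives -4. Proposed Target A is best. ✓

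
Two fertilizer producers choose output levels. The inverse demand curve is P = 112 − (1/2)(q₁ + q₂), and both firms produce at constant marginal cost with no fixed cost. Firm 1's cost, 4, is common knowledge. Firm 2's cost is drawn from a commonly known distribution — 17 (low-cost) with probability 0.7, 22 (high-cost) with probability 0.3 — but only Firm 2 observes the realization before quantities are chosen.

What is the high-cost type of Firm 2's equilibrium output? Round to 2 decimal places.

Each type of Firm 2 best-responds to q₁; Firm 1 best-responds to the expected q₂ over Firm 2's types.
Firm 2 with cost c maximizes (112 − (1/2)(q₁+q₂) − c)·q₂, giving q₂(c) = (112 − c − (1/2)q₁).
E[c₂] = 0.7·17 + 0.3·22 = 18.5
Firm 1's FOC against E[q₂] yields q₁ = (112 − 2·4 + E[c₂])/(3/2) = (112 − 8 + 18.5)/(3/2) = 81.6667.
q₂(high-cost) = (112 − 22 − (1/2)·81.6667) = 49.1667.

49.17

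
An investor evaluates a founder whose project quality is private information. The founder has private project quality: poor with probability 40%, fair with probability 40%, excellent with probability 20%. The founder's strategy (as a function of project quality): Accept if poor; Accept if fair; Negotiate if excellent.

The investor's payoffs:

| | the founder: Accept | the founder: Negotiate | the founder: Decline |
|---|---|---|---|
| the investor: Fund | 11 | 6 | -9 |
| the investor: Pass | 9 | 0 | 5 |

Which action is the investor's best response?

Fund

Compute the investor's expected payoff for each action, taking the expectation over the founder's type.
E[Fund] = 0.4·(11) + 0.4·(11) + 0.2·(6) = 10
E[Pass] = 0.4·(9) + 0.4·(9) + 0.2·(0) = 7.2
Best response: Fund (10 is the largest).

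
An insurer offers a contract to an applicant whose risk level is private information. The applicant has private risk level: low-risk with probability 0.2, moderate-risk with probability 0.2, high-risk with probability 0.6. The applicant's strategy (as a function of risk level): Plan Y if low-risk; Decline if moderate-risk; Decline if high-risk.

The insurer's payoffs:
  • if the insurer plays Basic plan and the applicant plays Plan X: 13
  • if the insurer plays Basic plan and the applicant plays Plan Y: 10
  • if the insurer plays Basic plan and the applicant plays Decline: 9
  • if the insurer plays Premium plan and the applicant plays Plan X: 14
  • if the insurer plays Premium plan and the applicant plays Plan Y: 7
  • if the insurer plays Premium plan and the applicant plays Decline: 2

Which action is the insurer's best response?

Basic plan

E[Basic plan] = 0.2·(10) + 0.2·(9) + 0.6·(9) = 9.2
E[Premium plan] = 0.2·(7) + 0.2·(2) + 0.6·(2) = 3
Best response: Basic plan (9.2 is the largest).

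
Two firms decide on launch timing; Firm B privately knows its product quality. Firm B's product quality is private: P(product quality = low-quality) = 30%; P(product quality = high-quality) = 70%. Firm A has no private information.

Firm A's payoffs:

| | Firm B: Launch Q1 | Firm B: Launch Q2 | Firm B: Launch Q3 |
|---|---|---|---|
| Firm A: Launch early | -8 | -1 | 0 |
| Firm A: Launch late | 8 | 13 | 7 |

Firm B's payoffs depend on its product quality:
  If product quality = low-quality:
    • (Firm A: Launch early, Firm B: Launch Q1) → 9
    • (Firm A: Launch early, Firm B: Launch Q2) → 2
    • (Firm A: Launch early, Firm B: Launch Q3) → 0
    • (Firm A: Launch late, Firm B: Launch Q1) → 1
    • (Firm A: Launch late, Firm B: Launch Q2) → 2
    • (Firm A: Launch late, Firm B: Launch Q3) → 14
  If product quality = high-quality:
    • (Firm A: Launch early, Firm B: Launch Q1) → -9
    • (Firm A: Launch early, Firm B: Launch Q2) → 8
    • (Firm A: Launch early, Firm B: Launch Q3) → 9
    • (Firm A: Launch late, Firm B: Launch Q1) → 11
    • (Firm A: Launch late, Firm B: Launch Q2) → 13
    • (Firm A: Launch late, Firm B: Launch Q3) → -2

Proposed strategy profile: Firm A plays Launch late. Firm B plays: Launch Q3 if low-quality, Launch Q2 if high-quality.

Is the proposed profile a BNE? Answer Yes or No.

A profile is a BNE iff every type of every player is best-responding given beliefs about the other side.
Firm A plays Launch late: E[Launch late] = 0.3·(7) + 0.7·(13) = 11.2; E[Launch early] = -0.7. Best-responding. ✓
Firm B (product quality low-quality), facing Launch late: Launch Q1 gives 1, Launch Q2 gives 2, Launch Q3 gives 14. Proposed Launch Q3 is best. ✓
Firm B (product quality high-quality), facing Launch late: Launch Q1 gives 11, Launch Q2 gives 13, Launch Q3 gives -2. Proposed Launch Q2 is best. ✓

Yes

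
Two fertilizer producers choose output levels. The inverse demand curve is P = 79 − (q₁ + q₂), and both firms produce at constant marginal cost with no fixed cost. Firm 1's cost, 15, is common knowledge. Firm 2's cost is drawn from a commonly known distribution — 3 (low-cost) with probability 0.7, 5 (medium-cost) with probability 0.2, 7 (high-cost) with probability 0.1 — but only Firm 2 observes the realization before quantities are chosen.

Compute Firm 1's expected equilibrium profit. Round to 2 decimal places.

Firm 2 with cost c maximizes (79 − (q₁+q₂) − c)·q₂, giving q₂(c) = (79 − c − q₁)/2.
E[c₂] = 0.7·3 + 0.2·5 + 0.1·7 = 3.8
Firm 1's FOC against E[q₂] yields q₁ = (79 − 2·15 + E[c₂])/3 = (79 − 30 + 3.8)/3 = 17.6.
E[P] = 79 − (q₁ + E[q₂]) = 32.6; Firm 1's expected profit = (E[P] − 15)·q₁ = (32.6 − 15)·17.6 = 309.76.

309.76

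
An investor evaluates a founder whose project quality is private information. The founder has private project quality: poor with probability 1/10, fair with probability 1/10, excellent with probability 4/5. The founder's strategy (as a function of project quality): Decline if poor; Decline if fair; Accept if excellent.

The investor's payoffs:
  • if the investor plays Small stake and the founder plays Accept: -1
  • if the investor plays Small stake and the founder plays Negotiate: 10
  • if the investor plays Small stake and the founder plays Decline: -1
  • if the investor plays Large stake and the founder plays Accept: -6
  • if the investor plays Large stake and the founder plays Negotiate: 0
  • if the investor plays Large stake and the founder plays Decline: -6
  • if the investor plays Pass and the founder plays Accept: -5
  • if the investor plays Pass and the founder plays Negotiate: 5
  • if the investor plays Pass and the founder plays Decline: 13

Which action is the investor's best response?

Small stake

Compute the investor's expected payoff for each action, taking the expectation over the founder's type.
E[Small stake] = 1/10·(-1) + 1/10·(-1) + 4/5·(-1) = -1
E[Large stake] = 1/10·(-6) + 1/10·(-6) + 4/5·(-6) = -6
E[Pass] = 1/10·(13) + 1/10·(13) + 4/5·(-5) = -7/5
Best response: Small stake (-1 is the largest).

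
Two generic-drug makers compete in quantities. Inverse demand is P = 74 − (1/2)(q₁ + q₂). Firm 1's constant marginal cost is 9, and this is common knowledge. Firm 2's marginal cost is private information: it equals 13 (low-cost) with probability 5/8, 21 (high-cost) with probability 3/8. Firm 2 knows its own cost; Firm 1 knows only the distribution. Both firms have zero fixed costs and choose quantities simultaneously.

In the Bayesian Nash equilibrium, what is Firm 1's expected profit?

Type-c best response for Firm 2: q₂(c) = (74 − c) − q₁/2.
Firm 1 maximizes expected profit; its first-order condition is 74 − q₁ − (1/2)E[q₂] − 9 = 0.
Substituting E[q₂] and solving: E[c₂] = 16, so q₁ = (74 − 2·9 + 16)/(3/2) = 48.
E[P] = 74 − (1/2)·(q₁ + E[q₂]) = 33; Firm 1's expected profit = (E[P] − 9)·q₁ = (33 − 9)·48 = 1152.

1152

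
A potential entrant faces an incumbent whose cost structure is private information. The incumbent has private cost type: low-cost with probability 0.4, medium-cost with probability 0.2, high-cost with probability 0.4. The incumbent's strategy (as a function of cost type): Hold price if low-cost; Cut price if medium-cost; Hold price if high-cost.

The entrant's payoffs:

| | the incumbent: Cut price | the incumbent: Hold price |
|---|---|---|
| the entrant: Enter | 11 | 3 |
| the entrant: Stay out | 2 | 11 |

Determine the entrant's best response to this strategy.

Stay out

Compute the entrant's expected payoff for each action, taking the expectation over the incumbent's type.
E[Enter] = 0.4·(3) + 0.2·(11) + 0.4·(3) = 4.6
E[Stay out] = 0.4·(11) + 0.2·(2) + 0.4·(11) = 9.2
Best response: Stay out (9.2 is the largest).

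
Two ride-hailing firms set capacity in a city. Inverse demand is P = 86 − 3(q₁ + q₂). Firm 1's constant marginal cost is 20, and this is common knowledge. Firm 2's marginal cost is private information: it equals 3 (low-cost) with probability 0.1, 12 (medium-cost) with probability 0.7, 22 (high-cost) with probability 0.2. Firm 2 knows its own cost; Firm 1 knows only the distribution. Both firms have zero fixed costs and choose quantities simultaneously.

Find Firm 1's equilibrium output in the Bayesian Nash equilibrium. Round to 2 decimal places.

6.57

Firm 2 with cost c maximizes (86 − 3(q₁+q₂) − c)·q₂, giving q₂(c) = (86 − c − 3q₁)/6.
E[c₂] = 0.1·3 + 0.7·12 + 0.2·22 = 13.1
Firm 1's FOC against E[q₂] yields q₁ = (86 − 2·20 + E[c₂])/9 = (86 − 40 + 13.1)/9 = 6.56667.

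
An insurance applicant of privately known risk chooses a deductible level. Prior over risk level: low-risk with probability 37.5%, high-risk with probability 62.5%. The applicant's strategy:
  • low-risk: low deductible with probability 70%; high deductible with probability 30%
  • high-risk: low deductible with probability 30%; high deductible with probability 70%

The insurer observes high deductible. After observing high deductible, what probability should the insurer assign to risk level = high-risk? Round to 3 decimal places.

Apply Bayes' rule using the sender's strategy as the likelihood.
P(high deductible) = 0.375·0.3 + 0.625·0.7 = 0.55
P(high-risk | high deductible) = (0.625·0.7) / 0.55 = 0.4375 / 0.55 = 0.795455

0.795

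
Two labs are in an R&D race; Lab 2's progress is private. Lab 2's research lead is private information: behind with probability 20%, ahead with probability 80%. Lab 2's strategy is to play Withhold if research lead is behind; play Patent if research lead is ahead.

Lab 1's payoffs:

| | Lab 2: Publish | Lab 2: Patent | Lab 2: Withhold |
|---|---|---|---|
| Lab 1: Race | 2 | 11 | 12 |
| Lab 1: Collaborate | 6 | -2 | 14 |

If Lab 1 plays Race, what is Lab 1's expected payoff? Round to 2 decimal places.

E[Race] = 0.2·12 + 0.8·11 = 2.4 + 8.8 = 11.2

11.20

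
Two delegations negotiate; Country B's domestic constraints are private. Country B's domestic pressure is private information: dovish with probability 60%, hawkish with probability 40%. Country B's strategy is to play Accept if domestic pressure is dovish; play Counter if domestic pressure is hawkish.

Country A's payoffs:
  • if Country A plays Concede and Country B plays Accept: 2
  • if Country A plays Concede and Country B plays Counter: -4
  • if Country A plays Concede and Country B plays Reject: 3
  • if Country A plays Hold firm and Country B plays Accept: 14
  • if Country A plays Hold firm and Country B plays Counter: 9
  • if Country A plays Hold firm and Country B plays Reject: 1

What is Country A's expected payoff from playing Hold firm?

12

Take the expectation over Country B's domestic pressure, weighting each type's action by its prior probability.
E[Hold firm] = 0.6·14 + 0.4·9 = 8.4 + 3.6 = 12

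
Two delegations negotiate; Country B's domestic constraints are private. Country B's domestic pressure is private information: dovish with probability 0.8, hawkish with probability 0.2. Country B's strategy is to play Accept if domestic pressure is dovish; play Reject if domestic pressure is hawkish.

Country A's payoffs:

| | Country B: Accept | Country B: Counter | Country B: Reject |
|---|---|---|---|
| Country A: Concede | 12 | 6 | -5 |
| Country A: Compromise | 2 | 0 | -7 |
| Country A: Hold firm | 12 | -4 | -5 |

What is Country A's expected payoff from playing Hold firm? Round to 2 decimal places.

E[Hold firm] = 0.8·12 + 0.2·(-5) = 9.6 + (-1) = 8.6

8.60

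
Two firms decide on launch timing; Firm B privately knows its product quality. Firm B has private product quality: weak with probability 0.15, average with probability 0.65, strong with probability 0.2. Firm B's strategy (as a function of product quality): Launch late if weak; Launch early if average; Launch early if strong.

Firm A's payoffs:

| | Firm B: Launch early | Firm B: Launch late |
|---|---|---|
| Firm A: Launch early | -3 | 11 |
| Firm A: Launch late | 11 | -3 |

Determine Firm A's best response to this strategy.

Launch late

E[Launch early] = 0.15·(11) + 0.65·(-3) + 0.2·(-3) = -0.9
E[Launch late] = 0.15·(-3) + 0.65·(11) + 0.2·(11) = 8.9
Best response: Launch late (8.9 is the largest).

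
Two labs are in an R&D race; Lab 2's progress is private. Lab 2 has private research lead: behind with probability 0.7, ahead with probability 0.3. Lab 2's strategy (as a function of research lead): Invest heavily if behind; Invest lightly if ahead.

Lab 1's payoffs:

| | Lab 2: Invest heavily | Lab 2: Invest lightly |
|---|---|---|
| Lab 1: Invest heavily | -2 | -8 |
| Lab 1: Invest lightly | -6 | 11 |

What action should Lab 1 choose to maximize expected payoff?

Invest lightly

Compute Lab 1's expected payoff for each action, taking the expectation over Lab 2's type.
E[Invest heavily] = 0.7·(-2) + 0.3·(-8) = -3.8
E[Invest lightly] = 0.7·(-6) + 0.3·(11) = -0.9
Best response: Invest lightly (-0.9 is the largest).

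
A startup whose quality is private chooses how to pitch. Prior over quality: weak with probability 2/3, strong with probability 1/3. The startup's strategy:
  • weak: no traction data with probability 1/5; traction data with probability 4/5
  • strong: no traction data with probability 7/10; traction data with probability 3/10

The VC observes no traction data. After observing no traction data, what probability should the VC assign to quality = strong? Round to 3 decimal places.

0.636

P(no traction data) = (2/3)·(1/5) + (1/3)·(7/10) = 11/30
P(strong | no traction data) = ((1/3)·(7/10)) / (11/30) = (7/30) / (11/30) = 7/11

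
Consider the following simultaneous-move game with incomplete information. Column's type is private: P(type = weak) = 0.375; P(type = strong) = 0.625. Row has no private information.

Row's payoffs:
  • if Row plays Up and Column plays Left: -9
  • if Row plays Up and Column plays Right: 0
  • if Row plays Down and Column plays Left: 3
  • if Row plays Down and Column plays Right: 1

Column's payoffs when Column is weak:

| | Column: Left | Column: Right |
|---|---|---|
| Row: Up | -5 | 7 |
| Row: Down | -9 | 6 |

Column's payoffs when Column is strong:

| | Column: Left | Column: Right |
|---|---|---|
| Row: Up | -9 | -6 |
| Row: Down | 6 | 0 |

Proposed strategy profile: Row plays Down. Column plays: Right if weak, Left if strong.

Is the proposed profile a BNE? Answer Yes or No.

Row plays Down: E[Down] = 0.375·(1) + 0.625·(3) = 2.25; E[Up] = -5.625. Best-responding. ✓
Column (type weak), facing Down: Left gives -9, Right gives 6. Proposed Right is best. ✓
Column (type strong), facing Down: Left gives 6, Right gives 0. Proposed Left is best. ✓

Yes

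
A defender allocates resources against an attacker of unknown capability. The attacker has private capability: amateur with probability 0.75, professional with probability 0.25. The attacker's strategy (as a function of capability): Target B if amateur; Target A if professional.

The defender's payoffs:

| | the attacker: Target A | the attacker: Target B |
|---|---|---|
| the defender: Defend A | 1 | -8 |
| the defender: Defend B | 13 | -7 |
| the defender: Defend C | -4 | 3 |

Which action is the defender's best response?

E[Defend A] = 0.75·(-8) + 0.25·(1) = -5.75
E[Defend B] = 0.75·(-7) + 0.25·(13) = -2
E[Defend C] = 0.75·(3) + 0.25·(-4) = 1.25
Best response: Defend C (1.25 is the largest).

Defend C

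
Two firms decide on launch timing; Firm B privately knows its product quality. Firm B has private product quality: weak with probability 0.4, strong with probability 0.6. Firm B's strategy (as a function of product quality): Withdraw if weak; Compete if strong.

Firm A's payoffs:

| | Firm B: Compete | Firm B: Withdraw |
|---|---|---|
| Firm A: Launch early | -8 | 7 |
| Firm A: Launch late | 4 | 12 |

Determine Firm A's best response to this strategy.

E[Launch early] = 0.4·(7) + 0.6·(-8) = -2
E[Launch late] = 0.4·(12) + 0.6·(4) = 7.2
Best response: Launch late (7.2 is the largest).

Launch late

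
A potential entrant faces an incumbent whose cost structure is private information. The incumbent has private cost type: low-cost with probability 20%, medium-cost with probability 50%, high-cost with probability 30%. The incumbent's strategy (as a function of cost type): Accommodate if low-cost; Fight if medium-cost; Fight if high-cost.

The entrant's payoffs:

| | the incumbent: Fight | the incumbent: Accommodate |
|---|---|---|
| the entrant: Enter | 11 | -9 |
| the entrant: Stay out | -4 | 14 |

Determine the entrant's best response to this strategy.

Enter

Compute the entrant's expected payoff for each action, taking the expectation over the incumbent's type.
E[Enter] = 0.2·(-9) + 0.5·(11) + 0.3·(11) = 7
E[Stay out] = 0.2·(14) + 0.5·(-4) + 0.3·(-4) = -0.4
Best response: Enter (7 is the largest).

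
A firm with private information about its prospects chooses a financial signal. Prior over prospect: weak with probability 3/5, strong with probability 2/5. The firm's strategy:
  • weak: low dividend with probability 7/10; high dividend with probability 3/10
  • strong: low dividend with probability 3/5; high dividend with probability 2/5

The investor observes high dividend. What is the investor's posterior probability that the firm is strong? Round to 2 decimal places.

Apply Bayes' rule using the sender's strategy as the likelihood.
P(high dividend) = (3/5)·(3/10) + (2/5)·(2/5) = 17/50
P(strong | high dividend) = ((2/5)·(2/5)) / (17/50) = (4/25) / (17/50) = 8/17

0.47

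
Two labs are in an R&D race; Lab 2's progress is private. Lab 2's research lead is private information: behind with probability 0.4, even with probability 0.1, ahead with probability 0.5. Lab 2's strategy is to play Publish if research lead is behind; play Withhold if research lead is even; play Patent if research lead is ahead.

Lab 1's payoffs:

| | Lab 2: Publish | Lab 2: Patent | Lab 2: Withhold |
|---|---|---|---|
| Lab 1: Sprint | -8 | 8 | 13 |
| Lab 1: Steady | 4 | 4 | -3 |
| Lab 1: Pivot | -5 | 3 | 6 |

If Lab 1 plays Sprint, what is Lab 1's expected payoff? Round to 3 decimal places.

2.100

E[Sprint] = 0.4·(-8) + 0.1·13 + 0.5·8 = (-3.2) + 1.3 + 4 = 2.1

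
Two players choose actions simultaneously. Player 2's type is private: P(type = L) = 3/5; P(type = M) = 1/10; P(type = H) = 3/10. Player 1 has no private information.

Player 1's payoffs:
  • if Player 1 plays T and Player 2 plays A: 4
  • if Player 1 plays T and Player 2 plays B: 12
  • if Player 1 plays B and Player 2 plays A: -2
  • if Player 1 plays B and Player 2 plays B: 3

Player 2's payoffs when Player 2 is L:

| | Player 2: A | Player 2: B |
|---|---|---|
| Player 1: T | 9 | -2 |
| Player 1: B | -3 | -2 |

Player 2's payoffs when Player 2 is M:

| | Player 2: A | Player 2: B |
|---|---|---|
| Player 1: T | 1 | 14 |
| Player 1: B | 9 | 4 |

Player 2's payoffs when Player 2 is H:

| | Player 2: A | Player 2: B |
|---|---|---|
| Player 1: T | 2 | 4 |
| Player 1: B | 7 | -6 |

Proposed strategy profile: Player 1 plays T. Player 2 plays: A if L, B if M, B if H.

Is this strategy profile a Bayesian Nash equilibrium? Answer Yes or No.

A profile is a BNE iff every type of every player is best-responding given beliefs about the other side.
Player 1 plays T: E[T] = 3/5·(4) + 1/10·(12) + 3/10·(12) = 36/5; E[B] = 0. Best-responding. ✓
Player 2 (type L), facing T: A gives 9, B gives -2. Proposed A is best. ✓
Player 2 (type M), facing T: A gives 1, B gives 14. Proposed B is best. ✓
Player 2 (type H), facing T: A gives 2, B gives 4. Proposed B is best. ✓

Yes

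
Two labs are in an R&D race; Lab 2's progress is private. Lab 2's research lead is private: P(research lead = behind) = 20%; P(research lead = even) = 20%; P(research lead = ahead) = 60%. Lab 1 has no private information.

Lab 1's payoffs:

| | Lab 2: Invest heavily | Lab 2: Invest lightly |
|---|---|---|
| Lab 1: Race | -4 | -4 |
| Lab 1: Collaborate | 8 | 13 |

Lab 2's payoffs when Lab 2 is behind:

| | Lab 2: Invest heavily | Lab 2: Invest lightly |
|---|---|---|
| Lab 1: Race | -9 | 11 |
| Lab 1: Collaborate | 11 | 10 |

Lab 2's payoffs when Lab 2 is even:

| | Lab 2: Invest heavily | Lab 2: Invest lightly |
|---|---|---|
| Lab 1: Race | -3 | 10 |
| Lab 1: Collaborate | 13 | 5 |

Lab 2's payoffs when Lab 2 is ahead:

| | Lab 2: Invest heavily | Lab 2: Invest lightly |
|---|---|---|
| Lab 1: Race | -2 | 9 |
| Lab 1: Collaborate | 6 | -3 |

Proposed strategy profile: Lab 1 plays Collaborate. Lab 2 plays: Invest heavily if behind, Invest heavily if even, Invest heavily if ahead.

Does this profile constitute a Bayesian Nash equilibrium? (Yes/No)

Yes

A profile is a BNE iff every type of every player is best-responding given beliefs about the other side.
Lab 1 plays Collaborate: E[Collaborate] = 0.2·(8) + 0.2·(8) + 0.6·(8) = 8; E[Race] = -4. Best-responding. ✓
Lab 2 (research lead behind), facing Collaborate: Invest heavily gives 11, Invest lightly gives 10. Proposed Invest heavily is best. ✓
Lab 2 (research lead even), facing Collaborate: Invest heavily gives 13, Invest lightly gives 5. Proposed Invest heavily is best. ✓
Lab 2 (research lead ahead), facing Collaborate: Invest heavily gives 6, Invest lightly gives -3. Proposed Invest heavily is best. ✓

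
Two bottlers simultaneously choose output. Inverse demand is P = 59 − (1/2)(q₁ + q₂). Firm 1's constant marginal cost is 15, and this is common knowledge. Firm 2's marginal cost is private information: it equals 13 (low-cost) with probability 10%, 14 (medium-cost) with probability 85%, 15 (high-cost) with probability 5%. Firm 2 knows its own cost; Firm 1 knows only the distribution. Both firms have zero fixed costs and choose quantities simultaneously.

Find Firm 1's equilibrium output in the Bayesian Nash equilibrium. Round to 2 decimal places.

28.63

Firm 2 with cost c maximizes (59 − (1/2)(q₁+q₂) − c)·q₂, giving q₂(c) = (59 − c − (1/2)q₁).
E[c₂] = 0.1·13 + 0.85·14 + 0.05·15 = 13.95
Firm 1's FOC against E[q₂] yields q₁ = (59 − 2·15 + E[c₂])/(3/2) = (59 − 30 + 13.95)/(3/2) = 28.6333.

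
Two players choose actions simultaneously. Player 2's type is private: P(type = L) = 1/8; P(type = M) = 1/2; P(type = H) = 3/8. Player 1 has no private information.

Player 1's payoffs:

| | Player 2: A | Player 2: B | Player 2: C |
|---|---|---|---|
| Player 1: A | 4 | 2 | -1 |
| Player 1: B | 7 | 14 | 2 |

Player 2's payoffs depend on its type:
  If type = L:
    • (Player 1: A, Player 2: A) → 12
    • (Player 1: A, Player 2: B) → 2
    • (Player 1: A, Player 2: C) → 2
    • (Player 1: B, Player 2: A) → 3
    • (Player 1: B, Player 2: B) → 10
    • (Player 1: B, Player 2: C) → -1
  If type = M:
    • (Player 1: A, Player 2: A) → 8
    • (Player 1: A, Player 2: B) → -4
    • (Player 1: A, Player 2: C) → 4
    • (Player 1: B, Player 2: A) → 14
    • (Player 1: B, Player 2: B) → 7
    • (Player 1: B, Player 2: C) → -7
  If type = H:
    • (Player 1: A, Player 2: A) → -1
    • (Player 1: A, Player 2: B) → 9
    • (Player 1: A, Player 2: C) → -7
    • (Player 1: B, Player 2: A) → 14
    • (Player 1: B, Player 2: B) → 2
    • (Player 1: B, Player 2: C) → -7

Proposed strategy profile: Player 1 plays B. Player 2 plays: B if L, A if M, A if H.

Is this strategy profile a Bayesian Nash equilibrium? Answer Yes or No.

Player 1 plays B: E[B] = 1/8·(14) + 1/2·(7) + 3/8·(7) = 63/8; E[A] = 15/4. Best-responding. ✓
Player 2 (type L), facing B: A gives 3, B gives 10, C gives -1. Proposed B is best. ✓
Player 2 (type M), facing B: A gives 14, B gives 7, C gives -7. Proposed A is best. ✓
Player 2 (type H), facing B: A gives 14, B gives 2, C gives -7. Proposed A is best. ✓

Yes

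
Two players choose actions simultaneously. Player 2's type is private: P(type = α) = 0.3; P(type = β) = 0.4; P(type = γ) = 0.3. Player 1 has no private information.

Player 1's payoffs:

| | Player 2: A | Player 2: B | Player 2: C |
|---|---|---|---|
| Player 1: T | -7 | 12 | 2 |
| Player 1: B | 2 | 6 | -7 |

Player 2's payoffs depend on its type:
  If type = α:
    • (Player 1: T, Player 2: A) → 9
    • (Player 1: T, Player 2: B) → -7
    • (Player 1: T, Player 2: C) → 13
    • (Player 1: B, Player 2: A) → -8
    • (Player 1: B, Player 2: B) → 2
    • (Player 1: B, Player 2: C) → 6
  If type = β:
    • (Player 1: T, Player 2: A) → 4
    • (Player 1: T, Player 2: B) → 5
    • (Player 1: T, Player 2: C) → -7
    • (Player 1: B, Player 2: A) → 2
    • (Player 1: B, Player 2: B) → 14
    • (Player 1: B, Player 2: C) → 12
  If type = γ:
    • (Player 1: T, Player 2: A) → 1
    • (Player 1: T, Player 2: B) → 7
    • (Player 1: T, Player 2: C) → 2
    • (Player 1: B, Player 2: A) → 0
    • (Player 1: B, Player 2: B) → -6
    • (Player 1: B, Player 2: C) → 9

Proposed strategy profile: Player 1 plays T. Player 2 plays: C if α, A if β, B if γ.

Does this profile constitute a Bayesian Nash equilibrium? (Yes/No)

A profile is a BNE iff every type of every player is best-responding given beliefs about the other side.
Player 1 plays T: E[T] = 0.3·(2) + 0.4·(-7) + 0.3·(12) = 1.4; E[B] = 0.5. Best-responding. ✓
Player 2 (type α), facing T: A gives 9, B gives -7, C gives 13. Proposed C is best. ✓
Player 2 (type β), facing T: A gives 4, B gives 5, C gives -7. Proposed A is not best — profitable deviation exists. ✗
Player 2 (type γ), facing T: A gives 1, B gives 7, C gives 2. Proposed B is best. ✓

No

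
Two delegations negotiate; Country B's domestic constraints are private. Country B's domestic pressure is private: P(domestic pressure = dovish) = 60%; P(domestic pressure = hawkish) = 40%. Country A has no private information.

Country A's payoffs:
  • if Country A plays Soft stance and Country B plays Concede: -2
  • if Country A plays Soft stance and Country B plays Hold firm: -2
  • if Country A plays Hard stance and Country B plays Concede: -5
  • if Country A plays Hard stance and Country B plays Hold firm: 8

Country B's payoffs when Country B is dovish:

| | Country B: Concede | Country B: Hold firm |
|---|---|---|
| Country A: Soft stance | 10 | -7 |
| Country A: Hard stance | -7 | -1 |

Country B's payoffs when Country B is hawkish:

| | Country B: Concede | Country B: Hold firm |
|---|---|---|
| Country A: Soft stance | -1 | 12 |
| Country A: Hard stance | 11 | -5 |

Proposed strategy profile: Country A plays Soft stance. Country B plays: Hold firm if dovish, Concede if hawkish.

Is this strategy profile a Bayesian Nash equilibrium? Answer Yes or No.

Country A plays Soft stance: E[Soft stance] = 0.6·(-2) + 0.4·(-2) = -2; E[Hard stance] = 2.8. Not best-responding. ✗
Country B (domestic pressure dovish), facing Soft stance: Concede gives 10, Hold firm gives -7. Proposed Hold firm is not best — profitable deviation exists. ✗
Country B (domestic pressure hawkish), facing Soft stance: Concede gives -1, Hold firm gives 12. Proposed Concede is not best — profitable deviation exists. ✗

No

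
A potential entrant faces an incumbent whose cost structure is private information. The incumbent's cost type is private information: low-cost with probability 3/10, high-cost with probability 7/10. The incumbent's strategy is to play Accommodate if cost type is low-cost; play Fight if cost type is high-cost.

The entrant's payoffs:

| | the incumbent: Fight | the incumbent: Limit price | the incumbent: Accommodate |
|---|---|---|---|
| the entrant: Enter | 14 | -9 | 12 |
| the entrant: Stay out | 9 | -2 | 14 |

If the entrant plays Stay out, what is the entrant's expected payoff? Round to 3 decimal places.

10.500

E[Stay out] = 3/10·14 + 7/10·9 = 21/5 + 63/10 = 21/2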